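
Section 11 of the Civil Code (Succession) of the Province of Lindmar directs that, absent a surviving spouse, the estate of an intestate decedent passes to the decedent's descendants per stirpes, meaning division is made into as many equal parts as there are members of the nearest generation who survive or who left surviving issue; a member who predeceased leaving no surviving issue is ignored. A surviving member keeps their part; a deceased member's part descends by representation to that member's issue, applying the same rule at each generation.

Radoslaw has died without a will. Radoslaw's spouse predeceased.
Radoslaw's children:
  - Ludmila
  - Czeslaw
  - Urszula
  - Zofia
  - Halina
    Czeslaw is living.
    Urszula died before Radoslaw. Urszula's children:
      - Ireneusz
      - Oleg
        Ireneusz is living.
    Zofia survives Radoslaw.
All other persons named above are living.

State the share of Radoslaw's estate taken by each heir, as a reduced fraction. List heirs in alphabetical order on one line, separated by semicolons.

Czeslaw 1/5; Halina 1/5; Ireneusz 1/10; Ludmila 1/5; Oleg 1/10; Zofia 1/5

There is no surviving spouse, so the entire estate passes to Radoslaw's descendants per stirpes.
The estate is divided into 5 equal shares of 1/5 among Ludmila, Czeslaw, Urszula, Zofia, Halina.
Ludmila is living and takes 1/5.
Czeslaw is living and takes 1/5.
Urszula predeceased; the 1/5 allotted to Urszula's branch passes to Urszula's issue by representation.
The 1/5 is divided into 2 equal shares of 1/10 among Ireneusz, Oleg.
Ireneusz is living and takes 1/10.
Oleg is living and takes 1/10.
Zofia is living and takes 1/5.
Halina is living and takes 1/5.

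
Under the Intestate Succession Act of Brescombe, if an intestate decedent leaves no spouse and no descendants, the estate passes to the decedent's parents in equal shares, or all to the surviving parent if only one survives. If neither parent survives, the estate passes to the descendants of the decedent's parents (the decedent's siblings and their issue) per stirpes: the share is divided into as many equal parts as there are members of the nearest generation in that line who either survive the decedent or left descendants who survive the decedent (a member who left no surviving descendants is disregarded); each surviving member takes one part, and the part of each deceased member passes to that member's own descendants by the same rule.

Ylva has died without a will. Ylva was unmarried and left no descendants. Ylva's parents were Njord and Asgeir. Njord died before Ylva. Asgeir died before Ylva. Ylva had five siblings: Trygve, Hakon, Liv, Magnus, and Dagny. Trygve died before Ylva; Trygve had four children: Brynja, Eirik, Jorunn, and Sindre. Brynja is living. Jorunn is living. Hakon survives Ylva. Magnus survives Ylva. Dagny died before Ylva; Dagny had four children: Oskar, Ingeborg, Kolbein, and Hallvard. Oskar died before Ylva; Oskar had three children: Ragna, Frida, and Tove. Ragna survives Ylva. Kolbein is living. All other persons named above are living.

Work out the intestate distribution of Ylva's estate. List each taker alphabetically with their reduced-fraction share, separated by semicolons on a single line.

Neither parent survives and there are no descendants, so the estate passes to Ylva's siblings and their issue per stirpes.
The estate is divided into 5 equal shares of 1/5 among Trygve, Hakon, Liv, Magnus, Dagny.
Trygve predeceased; the 1/5 allotted to Trygve's branch passes to Trygve's issue by representation.
The 1/5 is divided into 4 equal shares of 1/20 among Brynja, Eirik, Jorunn, Sindre.
Brynja is living and takes 1/20.
Eirik is living and takes 1/20.
Jorunn is living and takes 1/20.
Sindre is living and takes 1/20.
Hakon is living and takes 1/5.
Liv is living and takes 1/5.
Magnus is living and takes 1/5.
Dagny predeceased; the 1/5 allotted to Dagny's branch passes to Dagny's issue by representation.
The 1/5 is divided into 4 equal shares of 1/20 among Oskar, Ingeborg, Kolbein, Hallvard.
Oskar predeceased; the 1/20 allotted to Oskar's branch passes to Oskar's issue by representation.
The 1/20 is divided into 3 equal shares of 1/60 among Ragna, Frida, Tove.
Ragna is living and takes 1/60.
Frida is living and takes 1/60.
Tove is living and takes 1/60.
Ingeborg is living and takes 1/20.
Kolbein is living and takes 1/20.
Hallvard is living and takes 1/20.

Brynja 1/20; Eirik 1/20; Frida 1/60; Hakon 1/5; Hallvard 1/20; Ingeborg 1/20; Jorunn 1/20; Kolbein 1/20; Liv 1/5; Magnus 1/5; Ragna 1/60; Sindre 1/20; Tove 1/60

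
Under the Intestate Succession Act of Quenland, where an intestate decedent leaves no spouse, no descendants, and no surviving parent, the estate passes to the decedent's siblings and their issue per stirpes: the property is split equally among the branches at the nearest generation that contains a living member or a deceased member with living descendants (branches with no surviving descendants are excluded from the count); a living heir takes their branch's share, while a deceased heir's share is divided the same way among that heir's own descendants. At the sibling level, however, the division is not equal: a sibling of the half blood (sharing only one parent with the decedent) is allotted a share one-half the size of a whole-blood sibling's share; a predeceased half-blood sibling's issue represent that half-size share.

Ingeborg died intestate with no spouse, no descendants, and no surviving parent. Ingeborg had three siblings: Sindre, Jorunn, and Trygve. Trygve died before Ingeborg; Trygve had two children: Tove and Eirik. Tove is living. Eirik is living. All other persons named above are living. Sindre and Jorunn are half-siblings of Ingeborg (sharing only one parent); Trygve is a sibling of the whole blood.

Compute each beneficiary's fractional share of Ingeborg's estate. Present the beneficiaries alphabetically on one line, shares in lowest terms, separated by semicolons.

No spouse, descendants, or parent survives, so the estate passes to Ingeborg's siblings per stirpes.
Half-blood siblings count for one-half the weight of whole-blood siblings at the initial division.
Dividing 1 in proportion to weights (total weight 2): Sindre (weight 1/2) → 1/4; Jorunn (weight 1/2) → 1/4; Trygve (weight 1) → 1/2.
Sindre is living and takes 1/4.
Jorunn is living and takes 1/4.
Trygve predeceased; the 1/2 allotted to Trygve's branch passes to Trygve's issue by representation.
The 1/2 is divided into 2 equal shares of 1/4 among Tove, Eirik.
Tove is living and takes 1/4.
Eirik is living and takes 1/4.

Eirik 1/4; Jorunn 1/4; Sindre 1/4; Tove 1/4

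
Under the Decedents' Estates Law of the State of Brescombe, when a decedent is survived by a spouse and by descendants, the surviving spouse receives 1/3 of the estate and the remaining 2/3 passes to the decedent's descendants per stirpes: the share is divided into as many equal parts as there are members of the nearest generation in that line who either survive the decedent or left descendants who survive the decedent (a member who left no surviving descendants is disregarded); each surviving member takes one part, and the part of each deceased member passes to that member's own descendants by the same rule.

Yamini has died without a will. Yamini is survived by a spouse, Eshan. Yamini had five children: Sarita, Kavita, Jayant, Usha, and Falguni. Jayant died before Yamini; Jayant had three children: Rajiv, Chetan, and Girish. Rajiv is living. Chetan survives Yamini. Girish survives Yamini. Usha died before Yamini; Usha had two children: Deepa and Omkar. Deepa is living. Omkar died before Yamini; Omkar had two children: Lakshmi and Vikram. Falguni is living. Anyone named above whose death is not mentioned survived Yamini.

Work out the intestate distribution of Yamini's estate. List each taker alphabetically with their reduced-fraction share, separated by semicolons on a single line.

Eshan, as surviving spouse, takes 1/3.
The remaining 2/3 passes to Yamini's descendants per stirpes.
The 2/3 is divided into 5 equal shares of 2/15 among Sarita, Kavita, Jayant, Usha, Falguni.
Sarita is living and takes 2/15.
Kavita is living and takes 2/15.
Jayant predeceased; the 2/15 allotted to Jayant's branch passes to Jayant's issue by representation.
The 2/15 is divided into 3 equal shares of 2/45 among Rajiv, Chetan, Girish.
Rajiv is living and takes 2/45.
Chetan is living and takes 2/45.
Girish is living and takes 2/45.
Usha predeceased; the 2/15 allotted to Usha's branch passes to Usha's issue by representation.
The 2/15 is divided into 2 equal shares of 1/15 among Deepa, Omkar.
Deepa is living and takes 1/15.
Omkar predeceased; the 1/15 allotted to Omkar's branch passes to Omkar's issue by representation.
The 1/15 is divided into 2 equal shares of 1/30 among Lakshmi, Vikram.
Lakshmi is living and takes 1/30.
Vikram is living and takes 1/30.
Falguni is living and takes 2/15.

Chetan 2/45; Deepa 1/15; Eshan 1/3; Falguni 2/15; Girish 2/45; Kavita 2/15; Lakshmi 1/30; Rajiv 2/45; Sarita 2/15; Vikram 1/30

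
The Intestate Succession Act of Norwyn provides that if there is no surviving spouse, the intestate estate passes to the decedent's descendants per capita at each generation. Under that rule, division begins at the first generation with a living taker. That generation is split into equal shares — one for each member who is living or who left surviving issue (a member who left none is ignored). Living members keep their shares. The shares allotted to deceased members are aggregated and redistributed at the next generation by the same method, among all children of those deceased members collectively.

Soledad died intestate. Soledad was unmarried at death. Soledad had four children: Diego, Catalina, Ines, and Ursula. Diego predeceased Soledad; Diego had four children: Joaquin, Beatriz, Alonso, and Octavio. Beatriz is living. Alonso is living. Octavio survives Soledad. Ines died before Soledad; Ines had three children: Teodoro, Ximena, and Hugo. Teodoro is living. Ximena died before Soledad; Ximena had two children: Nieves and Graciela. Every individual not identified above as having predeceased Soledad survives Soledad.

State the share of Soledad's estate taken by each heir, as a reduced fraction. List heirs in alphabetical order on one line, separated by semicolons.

There is no surviving spouse, so the entire estate passes to Soledad's descendants per capita at each generation.
At generation 1 (Diego, Catalina, Ines, Ursula) there are 4 shares of (1)/4 = 1/4 each.
Living: Catalina and Ursula — each takes 1/4.
Deceased: Diego and Ines. Their combined 1/2 is pooled and carried to generation 2.
At generation 2 (Joaquin, Beatriz, Alonso, Octavio, Teodoro, Ximena, Hugo) there are 7 shares of (1/2)/7 = 1/14 each.
Living: Joaquin, Beatriz, Alonso, Octavio, Teodoro, and Hugo — each takes 1/14.
Deceased: Ximena. That 1/14 share is carried to generation 3.
At generation 3 (Nieves, Graciela) there are 2 shares of (1/14)/2 = 1/28 each.
Living: Nieves and Graciela — each takes 1/28.

Alonso 1/14; Beatriz 1/14; Catalina 1/4; Graciela 1/28; Hugo 1/14; Joaquin 1/14; Nieves 1/28; Octavio 1/14; Teodoro 1/14; Ursula 1/4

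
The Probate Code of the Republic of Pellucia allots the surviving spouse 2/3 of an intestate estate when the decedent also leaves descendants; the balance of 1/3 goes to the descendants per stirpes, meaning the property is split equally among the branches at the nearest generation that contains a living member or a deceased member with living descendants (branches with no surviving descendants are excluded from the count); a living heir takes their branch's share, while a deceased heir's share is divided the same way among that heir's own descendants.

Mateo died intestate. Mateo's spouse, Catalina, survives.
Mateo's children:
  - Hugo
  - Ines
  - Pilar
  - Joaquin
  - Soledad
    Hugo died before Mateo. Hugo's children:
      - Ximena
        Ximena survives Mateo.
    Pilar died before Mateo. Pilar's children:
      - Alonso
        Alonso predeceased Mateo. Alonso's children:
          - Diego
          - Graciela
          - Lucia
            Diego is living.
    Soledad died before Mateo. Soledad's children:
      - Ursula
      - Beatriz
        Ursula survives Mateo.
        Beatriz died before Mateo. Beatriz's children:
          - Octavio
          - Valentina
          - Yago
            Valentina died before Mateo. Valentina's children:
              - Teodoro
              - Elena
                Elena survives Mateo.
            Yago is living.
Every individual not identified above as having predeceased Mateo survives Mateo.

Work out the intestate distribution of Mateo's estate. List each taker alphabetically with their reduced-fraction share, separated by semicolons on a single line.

Catalina, as surviving spouse, takes 2/3.
The remaining 1/3 passes to Mateo's descendants per stirpes.
The 1/3 is divided into 5 equal shares of 1/15 among Hugo, Ines, Pilar, Joaquin, Soledad.
Hugo predeceased; the 1/15 allotted to Hugo's branch passes to Hugo's issue by representation.
Ximena is the sole taker at this level and receives the full 1/15.
Ines is living and takes 1/15.
Pilar predeceased; the 1/15 allotted to Pilar's branch passes to Pilar's issue by representation.
Alonso's line is the sole branch at this level, so the full 1/15 passes to Alonso's issue by representation.
The 1/15 is divided into 3 equal shares of 1/45 among Diego, Graciela, Lucia.
Diego is living and takes 1/45.
Graciela is living and takes 1/45.
Lucia is living and takes 1/45.
Joaquin is living and takes 1/15.
Soledad predeceased; the 1/15 allotted to Soledad's branch passes to Soledad's issue by representation.
The 1/15 is divided into 2 equal shares of 1/30 among Ursula, Beatriz.
Ursula is living and takes 1/30.
Beatriz predeceased; the 1/30 allotted to Beatriz's branch passes to Beatriz's issue by representation.
The 1/30 is divided into 3 equal shares of 1/90 among Octavio, Valentina, Yago.
Octavio is living and takes 1/90.
Valentina predeceased; the 1/90 allotted to Valentina's branch passes to Valentina's issue by representation.
The 1/90 is divided into 2 equal shares of 1/180 among Teodoro, Elena.
Teodoro is living and takes 1/180.
Elena is living and takes 1/180.
Yago is living and takes 1/90.

Catalina 2/3; Diego 1/45; Elena 1/180; Graciela 1/45; Ines 1/15; Joaquin 1/15; Lucia 1/45; Octavio 1/90; Teodoro 1/180; Ursula 1/30; Ximena 1/15; Yago 1/90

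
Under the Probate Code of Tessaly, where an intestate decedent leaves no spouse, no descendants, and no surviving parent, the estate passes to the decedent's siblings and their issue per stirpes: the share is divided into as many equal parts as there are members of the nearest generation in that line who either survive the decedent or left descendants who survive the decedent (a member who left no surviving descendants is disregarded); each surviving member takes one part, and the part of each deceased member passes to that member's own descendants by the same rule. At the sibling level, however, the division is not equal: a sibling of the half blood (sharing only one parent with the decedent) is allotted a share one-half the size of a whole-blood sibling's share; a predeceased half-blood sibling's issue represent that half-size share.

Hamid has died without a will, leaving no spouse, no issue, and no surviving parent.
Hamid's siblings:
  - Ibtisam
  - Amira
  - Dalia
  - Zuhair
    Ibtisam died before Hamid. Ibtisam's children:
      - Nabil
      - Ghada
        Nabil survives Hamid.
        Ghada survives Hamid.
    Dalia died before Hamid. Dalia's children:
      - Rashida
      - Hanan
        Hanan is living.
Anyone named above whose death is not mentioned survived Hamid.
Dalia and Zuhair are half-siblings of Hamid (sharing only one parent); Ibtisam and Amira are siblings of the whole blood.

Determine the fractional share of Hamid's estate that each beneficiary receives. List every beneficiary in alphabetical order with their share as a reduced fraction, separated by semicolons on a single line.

Amira 1/3; Ghada 1/6; Hanan 1/12; Nabil 1/6; Rashida 1/12; Zuhair 1/6

No spouse, descendants, or parent survives, so the estate passes to Hamid's siblings per stirpes.
Half-blood siblings count for one-half the weight of whole-blood siblings at the initial division.
Dividing 1 in proportion to weights (total weight 3): Ibtisam (weight 1) → 1/3; Amira (weight 1) → 1/3; Dalia (weight 1/2) → 1/6; Zuhair (weight 1/2) → 1/6.
Ibtisam predeceased; the 1/3 allotted to Ibtisam's branch passes to Ibtisam's issue by representation.
The 1/3 is divided into 2 equal shares of 1/6 among Nabil, Ghada.
Nabil is living and takes 1/6.
Ghada is living and takes 1/6.
Amira is living and takes 1/3.
Dalia predeceased; the 1/6 allotted to Dalia's branch passes to Dalia's issue by representation.
The 1/6 is divided into 2 equal shares of 1/12 among Rashida, Hanan.
Rashida is living and takes 1/12.
Hanan is living and takes 1/12.
Zuhair is living and takes 1/6.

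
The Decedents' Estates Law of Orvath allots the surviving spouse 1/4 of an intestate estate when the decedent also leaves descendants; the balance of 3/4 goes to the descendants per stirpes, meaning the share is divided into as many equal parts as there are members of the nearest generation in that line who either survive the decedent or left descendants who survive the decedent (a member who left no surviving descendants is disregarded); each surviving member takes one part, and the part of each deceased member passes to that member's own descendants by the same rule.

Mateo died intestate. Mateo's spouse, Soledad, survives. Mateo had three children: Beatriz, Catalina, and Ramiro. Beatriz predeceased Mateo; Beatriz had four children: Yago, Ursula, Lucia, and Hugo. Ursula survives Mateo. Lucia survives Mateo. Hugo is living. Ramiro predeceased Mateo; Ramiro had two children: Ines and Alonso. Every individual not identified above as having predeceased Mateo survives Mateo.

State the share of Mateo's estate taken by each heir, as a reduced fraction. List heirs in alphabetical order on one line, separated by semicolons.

Soledad, as surviving spouse, takes 1/4.
The remaining 3/4 passes to Mateo's descendants per stirpes.
The 3/4 is divided into 3 equal shares of 1/4 among Beatriz, Catalina, Ramiro.
Beatriz predeceased; the 1/4 allotted to Beatriz's branch passes to Beatriz's issue by representation.
The 1/4 is divided into 4 equal shares of 1/16 among Yago, Ursula, Lucia, Hugo.
Yago is living and takes 1/16.
Ursula is living and takes 1/16.
Lucia is living and takes 1/16.
Hugo is living and takes 1/16.
Catalina is living and takes 1/4.
Ramiro predeceased; the 1/4 allotted to Ramiro's branch passes to Ramiro's issue by representation.
The 1/4 is divided into 2 equal shares of 1/8 among Ines, Alonso.
Ines is living and takes 1/8.
Alonso is living and takes 1/8.

Alonso 1/8; Catalina 1/4; Hugo 1/16; Ines 1/8; Lucia 1/16; Soledad 1/4; Ursula 1/16; Yago 1/16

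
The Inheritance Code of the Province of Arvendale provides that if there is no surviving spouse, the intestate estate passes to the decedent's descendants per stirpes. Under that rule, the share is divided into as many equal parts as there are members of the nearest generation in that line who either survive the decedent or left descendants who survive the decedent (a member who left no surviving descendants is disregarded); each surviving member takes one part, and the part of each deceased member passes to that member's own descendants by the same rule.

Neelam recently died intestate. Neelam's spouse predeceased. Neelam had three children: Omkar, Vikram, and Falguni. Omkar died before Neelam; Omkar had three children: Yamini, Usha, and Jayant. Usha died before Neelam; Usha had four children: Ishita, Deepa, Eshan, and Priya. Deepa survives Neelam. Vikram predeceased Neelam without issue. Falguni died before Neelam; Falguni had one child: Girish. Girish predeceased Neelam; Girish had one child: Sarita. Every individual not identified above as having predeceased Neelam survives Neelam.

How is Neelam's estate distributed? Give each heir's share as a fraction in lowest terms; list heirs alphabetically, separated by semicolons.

There is no surviving spouse, so the entire estate passes to Neelam's descendants per stirpes.
Vikram left no surviving issue, so that branch lapses and is disregarded.
The estate is divided into 2 equal shares of 1/2 among Omkar, Falguni.
Omkar predeceased; the 1/2 allotted to Omkar's branch passes to Omkar's issue by representation.
The 1/2 is divided into 3 equal shares of 1/6 among Yamini, Usha, Jayant.
Yamini is living and takes 1/6.
Usha predeceased; the 1/6 allotted to Usha's branch passes to Usha's issue by representation.
The 1/6 is divided into 4 equal shares of 1/24 among Ishita, Deepa, Eshan, Priya.
Ishita is living and takes 1/24.
Deepa is living and takes 1/24.
Eshan is living and takes 1/24.
Priya is living and takes 1/24.
Jayant is living and takes 1/6.
Falguni predeceased; the 1/2 allotted to Falguni's branch passes to Falguni's issue by representation.
Girish's line is the sole branch at this level, so the full 1/2 passes to Girish's issue by representation.
Sarita is the sole taker at this level and receives the full 1/2.

Deepa 1/24; Eshan 1/24; Ishita 1/24; Jayant 1/6; Priya 1/24; Sarita 1/2; Yamini 1/6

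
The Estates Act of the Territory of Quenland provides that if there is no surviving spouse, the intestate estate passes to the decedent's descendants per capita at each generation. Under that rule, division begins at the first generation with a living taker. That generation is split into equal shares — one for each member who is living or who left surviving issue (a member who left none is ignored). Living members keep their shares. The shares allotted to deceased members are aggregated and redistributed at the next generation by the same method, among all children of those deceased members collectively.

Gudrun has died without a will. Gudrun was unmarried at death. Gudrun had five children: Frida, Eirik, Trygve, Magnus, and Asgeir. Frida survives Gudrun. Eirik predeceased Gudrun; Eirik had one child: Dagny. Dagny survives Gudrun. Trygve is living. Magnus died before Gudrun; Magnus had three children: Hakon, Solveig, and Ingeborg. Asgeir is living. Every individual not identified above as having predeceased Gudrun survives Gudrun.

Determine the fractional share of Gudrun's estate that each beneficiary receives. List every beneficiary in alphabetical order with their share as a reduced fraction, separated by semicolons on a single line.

Asgeir 1/5; Dagny 1/10; Frida 1/5; Hakon 1/10; Ingeborg 1/10; Solveig 1/10; Trygve 1/5

There is no surviving spouse, so the entire estate passes to Gudrun's descendants per capita at each generation.
At generation 1 (Frida, Eirik, Trygve, Magnus, Asgeir) there are 5 shares of (1)/5 = 1/5 each.
Living: Frida, Trygve, and Asgeir — each takes 1/5.
Deceased: Eirik and Magnus. Their combined 2/5 is pooled and carried to generation 2.
At generation 2 (Dagny, Hakon, Solveig, Ingeborg) there are 4 shares of (2/5)/4 = 1/10 each.
Living: Dagny, Hakon, Solveig, and Ingeborg — each takes 1/10.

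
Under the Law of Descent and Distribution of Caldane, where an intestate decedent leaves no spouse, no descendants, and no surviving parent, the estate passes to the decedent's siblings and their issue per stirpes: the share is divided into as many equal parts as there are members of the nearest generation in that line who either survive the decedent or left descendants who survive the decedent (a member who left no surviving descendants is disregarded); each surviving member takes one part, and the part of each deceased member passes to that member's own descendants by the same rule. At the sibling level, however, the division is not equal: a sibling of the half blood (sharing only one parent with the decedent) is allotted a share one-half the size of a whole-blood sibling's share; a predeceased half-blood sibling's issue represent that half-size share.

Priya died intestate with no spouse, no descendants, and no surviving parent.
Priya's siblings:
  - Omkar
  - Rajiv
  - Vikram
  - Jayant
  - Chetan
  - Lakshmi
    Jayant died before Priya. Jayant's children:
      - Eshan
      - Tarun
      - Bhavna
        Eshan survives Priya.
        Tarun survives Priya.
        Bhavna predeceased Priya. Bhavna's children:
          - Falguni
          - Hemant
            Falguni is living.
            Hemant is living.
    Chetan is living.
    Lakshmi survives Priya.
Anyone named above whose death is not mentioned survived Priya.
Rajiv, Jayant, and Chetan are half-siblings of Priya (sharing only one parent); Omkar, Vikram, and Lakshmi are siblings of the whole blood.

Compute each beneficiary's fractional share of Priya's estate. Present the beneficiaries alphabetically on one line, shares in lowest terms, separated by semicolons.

No spouse, descendants, or parent survives, so the estate passes to Priya's siblings per stirpes.
Half-blood siblings count for one-half the weight of whole-blood siblings at the initial division.
Dividing 1 in proportion to weights (total weight 9/2): Omkar (weight 1) → 2/9; Rajiv (weight 1/2) → 1/9; Vikram (weight 1) → 2/9; Jayant (weight 1/2) → 1/9; Chetan (weight 1/2) → 1/9; Lakshmi (weight 1) → 2/9.
Omkar is living and takes 2/9.
Rajiv is living and takes 1/9.
Vikram is living and takes 2/9.
Jayant predeceased; the 1/9 allotted to Jayant's branch passes to Jayant's issue by representation.
The 1/9 is divided into 3 equal shares of 1/27 among Eshan, Tarun, Bhavna.
Eshan is living and takes 1/27.
Tarun is living and takes 1/27.
Bhavna predeceased; the 1/27 allotted to Bhavna's branch passes to Bhavna's issue by representation.
The 1/27 is divided into 2 equal shares of 1/54 among Falguni, Hemant.
Falguni is living and takes 1/54.
Hemant is living and takes 1/54.
Chetan is living and takes 1/9.
Lakshmi is living and takes 2/9.

Chetan 1/9; Eshan 1/27; Falguni 1/54; Hemant 1/54; Lakshmi 2/9; Omkar 2/9; Rajiv 1/9; Tarun 1/27; Vikram 2/9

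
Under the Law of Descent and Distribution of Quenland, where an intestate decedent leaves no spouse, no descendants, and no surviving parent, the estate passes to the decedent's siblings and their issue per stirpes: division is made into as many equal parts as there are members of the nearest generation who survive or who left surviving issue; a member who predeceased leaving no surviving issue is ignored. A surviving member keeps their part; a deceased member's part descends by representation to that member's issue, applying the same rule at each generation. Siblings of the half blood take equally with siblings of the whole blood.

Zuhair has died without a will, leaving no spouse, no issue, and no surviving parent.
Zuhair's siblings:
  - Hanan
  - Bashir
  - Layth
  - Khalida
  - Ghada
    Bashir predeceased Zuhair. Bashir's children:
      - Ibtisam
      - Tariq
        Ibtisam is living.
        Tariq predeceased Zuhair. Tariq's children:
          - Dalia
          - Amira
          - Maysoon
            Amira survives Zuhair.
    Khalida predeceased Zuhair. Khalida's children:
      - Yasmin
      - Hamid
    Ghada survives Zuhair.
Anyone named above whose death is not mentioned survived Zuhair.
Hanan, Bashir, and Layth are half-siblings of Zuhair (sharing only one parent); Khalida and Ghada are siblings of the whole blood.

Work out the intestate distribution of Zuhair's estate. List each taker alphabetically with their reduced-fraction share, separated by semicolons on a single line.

Amira 1/30; Dalia 1/30; Ghada 1/5; Hamid 1/10; Hanan 1/5; Ibtisam 1/10; Layth 1/5; Maysoon 1/30; Yasmin 1/10

No spouse, descendants, or parent survives, so the estate passes to Zuhair's siblings per stirpes.
Half-blood and whole-blood siblings take equally under the stated rule.
The estate is divided into 5 equal shares of 1/5 among Hanan, Bashir, Layth, Khalida, Ghada.
Hanan is living and takes 1/5.
Bashir predeceased; the 1/5 allotted to Bashir's branch passes to Bashir's issue by representation.
The 1/5 is divided into 2 equal shares of 1/10 among Ibtisam, Tariq.
Ibtisam is living and takes 1/10.
Tariq predeceased; the 1/10 allotted to Tariq's branch passes to Tariq's issue by representation.
The 1/10 is divided into 3 equal shares of 1/30 among Dalia, Amira, Maysoon.
Dalia is living and takes 1/30.
Amira is living and takes 1/30.
Maysoon is living and takes 1/30.
Layth is living and takes 1/5.
Khalida predeceased; the 1/5 allotted to Khalida's branch passes to Khalida's issue by representation.
The 1/5 is divided into 2 equal shares of 1/10 among Yasmin, Hamid.
Yasmin is living and takes 1/10.
Hamid is living and takes 1/10.
Ghada is living and takes 1/5.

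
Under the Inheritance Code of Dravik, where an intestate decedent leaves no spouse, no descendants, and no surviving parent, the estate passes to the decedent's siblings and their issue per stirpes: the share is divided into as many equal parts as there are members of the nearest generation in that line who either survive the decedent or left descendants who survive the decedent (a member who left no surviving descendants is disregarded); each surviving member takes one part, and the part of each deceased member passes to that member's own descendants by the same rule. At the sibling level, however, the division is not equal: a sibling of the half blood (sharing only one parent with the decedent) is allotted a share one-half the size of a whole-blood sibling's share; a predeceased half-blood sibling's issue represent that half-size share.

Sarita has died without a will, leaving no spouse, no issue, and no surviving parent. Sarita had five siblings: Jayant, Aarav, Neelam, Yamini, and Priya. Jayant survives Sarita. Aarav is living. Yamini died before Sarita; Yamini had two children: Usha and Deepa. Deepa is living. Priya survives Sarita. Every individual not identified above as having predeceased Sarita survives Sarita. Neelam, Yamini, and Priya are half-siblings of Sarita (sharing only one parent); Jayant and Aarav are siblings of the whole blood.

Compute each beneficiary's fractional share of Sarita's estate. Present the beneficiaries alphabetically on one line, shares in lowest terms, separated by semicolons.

No spouse, descendants, or parent survives, so the estate passes to Sarita's siblings per stirpes.
Half-blood siblings count for one-half the weight of whole-blood siblings at the initial division.
Dividing 1 in proportion to weights (total weight 7/2): Jayant (weight 1) → 2/7; Aarav (weight 1) → 2/7; Neelam (weight 1/2) → 1/7; Yamini (weight 1/2) → 1/7; Priya (weight 1/2) → 1/7.
Jayant is living and takes 2/7.
Aarav is living and takes 2/7.
Neelam is living and takes 1/7.
Yamini predeceased; the 1/7 allotted to Yamini's branch passes to Yamini's issue by representation.
The 1/7 is divided into 2 equal shares of 1/14 among Usha, Deepa.
Usha is living and takes 1/14.
Deepa is living and takes 1/14.
Priya is living and takes 1/7.

Aarav 2/7; Deepa 1/14; Jayant 2/7; Neelam 1/7; Priya 1/7; Usha 1/14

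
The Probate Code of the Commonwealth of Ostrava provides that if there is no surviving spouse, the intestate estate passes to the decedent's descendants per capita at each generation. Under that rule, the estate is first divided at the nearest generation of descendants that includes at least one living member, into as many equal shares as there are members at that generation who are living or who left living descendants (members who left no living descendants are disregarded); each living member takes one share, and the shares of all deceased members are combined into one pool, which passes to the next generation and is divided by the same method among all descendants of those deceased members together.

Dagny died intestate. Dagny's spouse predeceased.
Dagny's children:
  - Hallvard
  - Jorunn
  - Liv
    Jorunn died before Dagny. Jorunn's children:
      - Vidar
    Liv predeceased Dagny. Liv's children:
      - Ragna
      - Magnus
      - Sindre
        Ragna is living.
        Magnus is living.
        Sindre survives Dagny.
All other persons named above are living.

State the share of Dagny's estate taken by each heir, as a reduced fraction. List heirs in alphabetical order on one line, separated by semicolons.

Hallvard 1/3; Magnus 1/6; Ragna 1/6; Sindre 1/6; Vidar 1/6

There is no surviving spouse, so the entire estate passes to Dagny's descendants per capita at each generation.
At generation 1 (Hallvard, Jorunn, Liv) there are 3 shares of (1)/3 = 1/3 each.
Living: Hallvard — each takes 1/3.
Deceased: Jorunn and Liv. Their combined 2/3 is pooled and carried to generation 2.
At generation 2 (Vidar, Ragna, Magnus, Sindre) there are 4 shares of (2/3)/4 = 1/6 each.
Living: Vidar, Ragna, Magnus, and Sindre — each takes 1/6.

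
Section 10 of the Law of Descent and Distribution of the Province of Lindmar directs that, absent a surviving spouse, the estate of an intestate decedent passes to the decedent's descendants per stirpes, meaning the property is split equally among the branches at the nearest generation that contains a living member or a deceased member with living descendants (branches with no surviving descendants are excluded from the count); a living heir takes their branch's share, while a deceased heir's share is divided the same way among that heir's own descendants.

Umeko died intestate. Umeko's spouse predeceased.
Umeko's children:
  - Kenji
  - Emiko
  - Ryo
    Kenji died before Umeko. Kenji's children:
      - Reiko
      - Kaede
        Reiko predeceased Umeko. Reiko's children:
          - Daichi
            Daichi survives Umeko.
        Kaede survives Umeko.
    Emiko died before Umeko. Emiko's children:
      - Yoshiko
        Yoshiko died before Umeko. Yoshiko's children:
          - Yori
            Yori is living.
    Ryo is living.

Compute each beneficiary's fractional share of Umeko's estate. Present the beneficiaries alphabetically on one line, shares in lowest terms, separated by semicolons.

There is no surviving spouse, so the entire estate passes to Umeko's descendants per stirpes.
The estate is divided into 3 equal shares of 1/3 among Kenji, Emiko, Ryo.
Kenji predeceased; the 1/3 allotted to Kenji's branch passes to Kenji's issue by representation.
The 1/3 is divided into 2 equal shares of 1/6 among Reiko, Kaede.
Reiko predeceased; the 1/6 allotted to Reiko's branch passes to Reiko's issue by representation.
Daichi is the sole taker at this level and receives the full 1/6.
Kaede is living and takes 1/6.
Emiko predeceased; the 1/3 allotted to Emiko's branch passes to Emiko's issue by representation.
Yoshiko's line is the sole branch at this level, so the full 1/3 passes to Yoshiko's issue by representation.
Yori is the sole taker at this level and receives the full 1/3.
Ryo is living and takes 1/3.

Daichi 1/6; Kaede 1/6; Ryo 1/3; Yori 1/3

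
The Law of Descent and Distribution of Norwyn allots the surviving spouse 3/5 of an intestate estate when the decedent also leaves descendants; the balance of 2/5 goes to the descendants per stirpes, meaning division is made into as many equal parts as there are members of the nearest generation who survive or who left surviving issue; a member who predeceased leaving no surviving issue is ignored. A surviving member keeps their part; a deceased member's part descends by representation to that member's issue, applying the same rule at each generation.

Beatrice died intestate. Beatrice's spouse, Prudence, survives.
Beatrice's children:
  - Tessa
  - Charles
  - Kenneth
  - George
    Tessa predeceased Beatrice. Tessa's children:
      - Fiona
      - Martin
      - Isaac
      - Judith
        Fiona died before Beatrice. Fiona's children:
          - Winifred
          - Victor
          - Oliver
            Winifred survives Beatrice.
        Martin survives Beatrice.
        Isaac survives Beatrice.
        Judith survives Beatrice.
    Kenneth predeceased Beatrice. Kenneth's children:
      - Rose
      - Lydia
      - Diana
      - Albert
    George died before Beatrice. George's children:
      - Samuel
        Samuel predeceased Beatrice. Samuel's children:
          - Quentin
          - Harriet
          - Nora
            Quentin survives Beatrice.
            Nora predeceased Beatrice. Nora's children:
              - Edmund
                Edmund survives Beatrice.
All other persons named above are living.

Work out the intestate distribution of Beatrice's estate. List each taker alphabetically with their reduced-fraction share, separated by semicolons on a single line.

Albert 1/40; Charles 1/10; Diana 1/40; Edmund 1/30; Harriet 1/30; Isaac 1/40; Judith 1/40; Lydia 1/40; Martin 1/40; Oliver 1/120; Prudence 3/5; Quentin 1/30; Rose 1/40; Victor 1/120; Winifred 1/120

Prudence, as surviving spouse, takes 3/5.
The remaining 2/5 passes to Beatrice's descendants per stirpes.
The 2/5 is divided into 4 equal shares of 1/10 among Tessa, Charles, Kenneth, George.
Tessa predeceased; the 1/10 allotted to Tessa's branch passes to Tessa's issue by representation.
The 1/10 is divided into 4 equal shares of 1/40 among Fiona, Martin, Isaac, Judith.
Fiona predeceased; the 1/40 allotted to Fiona's branch passes to Fiona's issue by representation.
The 1/40 is divided into 3 equal shares of 1/120 among Winifred, Victor, Oliver.
Winifred is living and takes 1/120.
Victor is living and takes 1/120.
Oliver is living and takes 1/120.
Martin is living and takes 1/40.
Isaac is living and takes 1/40.
Judith is living and takes 1/40.
Charles is living and takes 1/10.
Kenneth predeceased; the 1/10 allotted to Kenneth's branch passes to Kenneth's issue by representation.
The 1/10 is divided into 4 equal shares of 1/40 among Rose, Lydia, Diana, Albert.
Rose is living and takes 1/40.
Lydia is living and takes 1/40.
Diana is living and takes 1/40.
Albert is living and takes 1/40.
George predeceased; the 1/10 allotted to George's branch passes to George's issue by representation.
Samuel's line is the sole branch at this level, so the full 1/10 passes to Samuel's issue by representation.
The 1/10 is divided into 3 equal shares of 1/30 among Quentin, Harriet, Nora.
Quentin is living and takes 1/30.
Harriet is living and takes 1/30.
Nora predeceased; the 1/30 allotted to Nora's branch passes to Nora's issue by representation.
Edmund is the sole taker at this level and receives the full 1/30.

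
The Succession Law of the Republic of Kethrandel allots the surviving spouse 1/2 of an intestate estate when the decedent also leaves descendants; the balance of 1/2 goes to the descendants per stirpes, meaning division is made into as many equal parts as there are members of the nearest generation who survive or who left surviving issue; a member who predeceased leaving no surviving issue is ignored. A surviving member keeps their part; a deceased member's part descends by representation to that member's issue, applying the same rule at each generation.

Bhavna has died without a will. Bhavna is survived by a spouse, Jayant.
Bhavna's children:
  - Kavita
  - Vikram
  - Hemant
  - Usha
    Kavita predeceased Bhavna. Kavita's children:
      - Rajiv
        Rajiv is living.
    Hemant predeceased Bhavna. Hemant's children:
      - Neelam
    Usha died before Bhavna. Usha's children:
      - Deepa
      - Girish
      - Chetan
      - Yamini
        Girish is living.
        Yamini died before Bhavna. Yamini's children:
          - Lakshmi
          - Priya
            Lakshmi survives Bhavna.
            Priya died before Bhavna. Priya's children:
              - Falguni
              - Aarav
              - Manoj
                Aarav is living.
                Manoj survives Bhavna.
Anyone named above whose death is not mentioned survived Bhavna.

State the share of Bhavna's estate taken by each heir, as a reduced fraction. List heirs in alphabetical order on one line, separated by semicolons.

Aarav 1/192; Chetan 1/32; Deepa 1/32; Falguni 1/192; Girish 1/32; Jayant 1/2; Lakshmi 1/64; Manoj 1/192; Neelam 1/8; Rajiv 1/8; Vikram 1/8

Jayant, as surviving spouse, takes 1/2.
The remaining 1/2 passes to Bhavna's descendants per stirpes.
The 1/2 is divided into 4 equal shares of 1/8 among Kavita, Vikram, Hemant, Usha.
Kavita predeceased; the 1/8 allotted to Kavita's branch passes to Kavita's issue by representation.
Rajiv is the sole taker at this level and receives the full 1/8.
Vikram is living and takes 1/8.
Hemant predeceased; the 1/8 allotted to Hemant's branch passes to Hemant's issue by representation.
Neelam is the sole taker at this level and receives the full 1/8.
Usha predeceased; the 1/8 allotted to Usha's branch passes to Usha's issue by representation.
The 1/8 is divided into 4 equal shares of 1/32 among Deepa, Girish, Chetan, Yamini.
Deepa is living and takes 1/32.
Girish is living and takes 1/32.
Chetan is living and takes 1/32.
Yamini predeceased; the 1/32 allotted to Yamini's branch passes to Yamini's issue by representation.
The 1/32 is divided into 2 equal shares of 1/64 among Lakshmi, Priya.
Lakshmi is living and takes 1/64.
Priya predeceased; the 1/64 allotted to Priya's branch passes to Priya's issue by representation.
The 1/64 is divided into 3 equal shares of 1/192 among Falguni, Aarav, Manoj.
Falguni is living and takes 1/192.
Aarav is living and takes 1/192.
Manoj is living and takes 1/192.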